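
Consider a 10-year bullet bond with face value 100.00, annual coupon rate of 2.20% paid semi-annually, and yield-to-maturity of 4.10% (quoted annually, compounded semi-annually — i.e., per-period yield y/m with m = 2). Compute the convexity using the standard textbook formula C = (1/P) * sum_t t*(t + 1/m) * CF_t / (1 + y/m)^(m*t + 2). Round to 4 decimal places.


Answer: Convexity = 86.5603

Derivation:
Coupon per period c = face * coupon_rate / m = 1.100000
Periods per year m = 2; per-period yield y/m = 0.020500
Number of cashflows N = 20
Cashflows (t years, CF_t, discount factor 1/(1+y/m)^(m*t), PV):
  t = 0.5000: CF_t = 1.100000, DF = 0.979912, PV = 1.077903
  t = 1.0000: CF_t = 1.100000, DF = 0.960227, PV = 1.056250
  t = 1.5000: CF_t = 1.100000, DF = 0.940938, PV = 1.035032
  t = 2.0000: CF_t = 1.100000, DF = 0.922036, PV = 1.014240
  t = 2.5000: CF_t = 1.100000, DF = 0.903514, PV = 0.993866
  t = 3.0000: CF_t = 1.100000, DF = 0.885364, PV = 0.973901
  t = 3.5000: CF_t = 1.100000, DF = 0.867579, PV = 0.954337
  t = 4.0000: CF_t = 1.100000, DF = 0.850151, PV = 0.935166
  t = 4.5000: CF_t = 1.100000, DF = 0.833073, PV = 0.916380
  t = 5.0000: CF_t = 1.100000, DF = 0.816338, PV = 0.897972
  t = 5.5000: CF_t = 1.100000, DF = 0.799939, PV = 0.879933
  t = 6.0000: CF_t = 1.100000, DF = 0.783870, PV = 0.862257
  t = 6.5000: CF_t = 1.100000, DF = 0.768123, PV = 0.844936
  t = 7.0000: CF_t = 1.100000, DF = 0.752693, PV = 0.827962
  t = 7.5000: CF_t = 1.100000, DF = 0.737573, PV = 0.811330
  t = 8.0000: CF_t = 1.100000, DF = 0.722756, PV = 0.795032
  t = 8.5000: CF_t = 1.100000, DF = 0.708237, PV = 0.779061
  t = 9.0000: CF_t = 1.100000, DF = 0.694010, PV = 0.763411
  t = 9.5000: CF_t = 1.100000, DF = 0.680069, PV = 0.748076
  t = 10.0000: CF_t = 101.100000, DF = 0.666407, PV = 67.373789
Price P = sum_t PV_t = 84.540831
Convexity numerator sum_t t*(t + 1/m) * CF_t / (1+y/m)^(m*t + 2):
  t = 0.5000: term = 0.517516
  t = 1.0000: term = 1.521360
  t = 1.5000: term = 2.981597
  t = 2.0000: term = 4.869503
  t = 2.5000: term = 7.157525
  t = 3.0000: term = 9.819241
  t = 3.5000: term = 12.829320
  t = 4.0000: term = 16.163489
  t = 4.5000: term = 19.798492
  t = 5.0000: term = 23.712059
  t = 5.5000: term = 27.882872
  t = 6.0000: term = 32.290529
  t = 6.5000: term = 36.915516
  t = 7.0000: term = 41.739173
  t = 7.5000: term = 46.743667
  t = 8.0000: term = 51.911961
  t = 8.5000: term = 57.227787
  t = 9.0000: term = 62.675617
  t = 9.5000: term = 68.240641
  t = 10.0000: term = 6792.884894
Convexity = (1/P) * sum = 7317.882759 / 84.540831 = 86.560336


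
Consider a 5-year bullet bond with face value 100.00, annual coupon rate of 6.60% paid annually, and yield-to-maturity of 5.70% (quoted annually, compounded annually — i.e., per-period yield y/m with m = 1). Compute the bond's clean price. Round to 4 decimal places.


Answer: Price = 103.8223

Derivation:
Coupon per period c = face * coupon_rate / m = 6.600000
Periods per year m = 1; per-period yield y/m = 0.057000
Number of cashflows N = 5
Cashflows (t years, CF_t, discount factor 1/(1+y/m)^(m*t), PV):
  t = 1.0000: CF_t = 6.600000, DF = 0.946074, PV = 6.244087
  t = 2.0000: CF_t = 6.600000, DF = 0.895056, PV = 5.907367
  t = 3.0000: CF_t = 6.600000, DF = 0.846789, PV = 5.588805
  t = 4.0000: CF_t = 6.600000, DF = 0.801125, PV = 5.287422
  t = 5.0000: CF_t = 106.600000, DF = 0.757923, PV = 80.794588
Price P = sum_t PV_t = 103.822269


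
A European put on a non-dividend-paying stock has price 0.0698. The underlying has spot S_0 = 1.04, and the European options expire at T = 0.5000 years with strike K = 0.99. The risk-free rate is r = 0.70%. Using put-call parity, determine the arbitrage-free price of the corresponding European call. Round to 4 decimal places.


Put-call parity: C - P = S_0 * exp(-qT) - K * exp(-rT).
S_0 * exp(-qT) = 1.0400 * 1.00000000 = 1.04000000
K * exp(-rT) = 0.9900 * 0.99650612 = 0.98654106
C = P + S*exp(-qT) - K*exp(-rT)
C = 0.0698 + 1.04000000 - 0.98654106 = 0.1233

Answer: Call price = 0.1233


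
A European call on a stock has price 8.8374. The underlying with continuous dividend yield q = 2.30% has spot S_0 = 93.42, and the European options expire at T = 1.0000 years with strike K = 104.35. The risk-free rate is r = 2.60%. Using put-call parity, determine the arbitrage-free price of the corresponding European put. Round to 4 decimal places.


Answer: Put price = 19.2134

Derivation:
Put-call parity: C - P = S_0 * exp(-qT) - K * exp(-rT).
S_0 * exp(-qT) = 93.4200 * 0.97726248 = 91.29586123
K * exp(-rT) = 104.3500 * 0.97433509 = 101.67186660
P = C - S*exp(-qT) + K*exp(-rT)
P = 8.8374 - 91.29586123 + 101.67186660 = 19.2134


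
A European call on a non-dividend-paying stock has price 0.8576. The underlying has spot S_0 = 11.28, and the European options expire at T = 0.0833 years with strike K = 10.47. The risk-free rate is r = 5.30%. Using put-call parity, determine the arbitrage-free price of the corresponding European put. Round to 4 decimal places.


Put-call parity: C - P = S_0 * exp(-qT) - K * exp(-rT).
S_0 * exp(-qT) = 11.2800 * 1.00000000 = 11.28000000
K * exp(-rT) = 10.4700 * 0.99559483 = 10.42387788
P = C - S*exp(-qT) + K*exp(-rT)
P = 0.8576 - 11.28000000 + 10.42387788 = 0.0015

Answer: Put price = 0.0015


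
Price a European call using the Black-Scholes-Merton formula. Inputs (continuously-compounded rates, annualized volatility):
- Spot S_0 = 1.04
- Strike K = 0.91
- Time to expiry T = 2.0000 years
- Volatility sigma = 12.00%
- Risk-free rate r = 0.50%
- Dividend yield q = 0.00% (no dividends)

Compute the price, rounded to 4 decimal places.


d1 = (ln(S/K) + (r - q + 0.5*sigma^2) * T) / (sigma * sqrt(T)) = 0.93061966
d2 = d1 - sigma * sqrt(T) = 0.76091403
exp(-rT) = 0.99004983; exp(-qT) = 1.00000000
C = S_0 * exp(-qT) * N(d1) - K * exp(-rT) * N(d2)
N(d1) = 0.82397483; N(d2) = 0.77664579
C = 1.0400 * 1.00000000 * 0.82397483 - 0.9100 * 0.99004983 * 0.77664579 = 0.1572

Answer: Price = 0.1572


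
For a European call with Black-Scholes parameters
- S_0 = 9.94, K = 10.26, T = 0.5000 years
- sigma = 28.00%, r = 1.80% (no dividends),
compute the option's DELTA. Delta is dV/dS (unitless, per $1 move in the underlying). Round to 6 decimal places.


Answer: Delta = 0.493782

Derivation:
d1 = -0.0155857399; d2 = -0.2135756387
phi(d1) = 0.3988938288; exp(-qT) = 1.0000000000; exp(-rT) = 0.9910403788
N(d1) = 0.4937824411
Delta = exp(-qT) * N(d1) = 1.0000000000 * 0.4937824411 = 0.493782


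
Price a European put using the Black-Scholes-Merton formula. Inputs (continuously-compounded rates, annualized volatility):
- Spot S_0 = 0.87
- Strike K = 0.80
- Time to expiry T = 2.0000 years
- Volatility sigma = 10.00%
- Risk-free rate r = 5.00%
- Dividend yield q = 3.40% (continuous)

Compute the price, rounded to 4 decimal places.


d1 = (ln(S/K) + (r - q + 0.5*sigma^2) * T) / (sigma * sqrt(T)) = 0.89011651
d2 = d1 - sigma * sqrt(T) = 0.74869515
exp(-rT) = 0.90483742; exp(-qT) = 0.93426047
P = K * exp(-rT) * N(-d2) - S_0 * exp(-qT) * N(-d1)
N(-d1) = 0.18670166; N(-d2) = 0.22702048
P = 0.8000 * 0.90483742 * 0.22702048 - 0.8700 * 0.93426047 * 0.18670166 = 0.0126

Answer: Price = 0.0126


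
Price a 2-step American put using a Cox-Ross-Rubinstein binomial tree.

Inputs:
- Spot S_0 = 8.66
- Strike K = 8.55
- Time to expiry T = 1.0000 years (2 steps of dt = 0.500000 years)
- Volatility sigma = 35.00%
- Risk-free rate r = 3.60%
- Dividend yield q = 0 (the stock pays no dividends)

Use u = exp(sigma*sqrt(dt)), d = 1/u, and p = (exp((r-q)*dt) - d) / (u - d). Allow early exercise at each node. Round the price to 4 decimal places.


dt = T/N = 0.500000
u = exp(sigma*sqrt(dt)) = 1.280803; d = 1/u = 0.780760
p = (exp((r-q)*dt) - d) / (u - d) = 0.474765
Discount per step: exp(-r*dt) = 0.982161
Stock lattice S(k, i) with i counting down-moves:
  k=0: S(0,0) = 8.6600
  k=1: S(1,0) = 11.0918; S(1,1) = 6.7614
  k=2: S(2,0) = 14.2064; S(2,1) = 8.6600; S(2,2) = 5.2790
Terminal payoffs V(N, i) = max(K - S_T, 0):
  V(2,0) = 0.000000; V(2,1) = 0.000000; V(2,2) = 3.270983
Backward induction: V(k, i) = exp(-r*dt) * [p * V(k+1, i) + (1-p) * V(k+1, i+1)]; then take max(V_cont, immediate exercise) for American.
  V(1,0) = exp(-r*dt) * [p*0.000000 + (1-p)*0.000000] = 0.000000; exercise = 0.000000; V(1,0) = max -> 0.000000
  V(1,1) = exp(-r*dt) * [p*0.000000 + (1-p)*3.270983] = 1.687387; exercise = 1.788618; V(1,1) = max -> 1.788618
  V(0,0) = exp(-r*dt) * [p*0.000000 + (1-p)*1.788618] = 0.922686; exercise = 0.000000; V(0,0) = max -> 0.922686

Answer: Price = V(0,0) = 0.9227


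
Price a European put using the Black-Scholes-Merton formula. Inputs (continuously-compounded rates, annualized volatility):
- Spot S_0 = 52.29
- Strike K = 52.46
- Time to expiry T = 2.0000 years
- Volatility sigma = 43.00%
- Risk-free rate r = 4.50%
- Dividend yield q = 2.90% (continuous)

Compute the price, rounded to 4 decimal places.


Answer: Price = 10.9351

Derivation:
d1 = (ln(S/K) + (r - q + 0.5*sigma^2) * T) / (sigma * sqrt(T)) = 0.35134027
d2 = d1 - sigma * sqrt(T) = -0.25677156
exp(-rT) = 0.91393119; exp(-qT) = 0.94364995
P = K * exp(-rT) * N(-d2) - S_0 * exp(-qT) * N(-d1)
N(-d1) = 0.36266654; N(-d2) = 0.60132244
P = 52.4600 * 0.91393119 * 0.60132244 - 52.2900 * 0.94364995 * 0.36266654 = 10.9351


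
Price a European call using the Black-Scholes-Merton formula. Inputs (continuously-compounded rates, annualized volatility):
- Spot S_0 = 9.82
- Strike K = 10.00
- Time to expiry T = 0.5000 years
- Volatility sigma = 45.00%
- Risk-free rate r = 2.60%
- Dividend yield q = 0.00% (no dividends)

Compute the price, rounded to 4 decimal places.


Answer: Price = 1.2193

Derivation:
d1 = (ln(S/K) + (r - q + 0.5*sigma^2) * T) / (sigma * sqrt(T)) = 0.14287023
d2 = d1 - sigma * sqrt(T) = -0.17532782
exp(-rT) = 0.98708414; exp(-qT) = 1.00000000
C = S_0 * exp(-qT) * N(d1) - K * exp(-rT) * N(d2)
N(d1) = 0.55680367; N(d2) = 0.43041103
C = 9.8200 * 1.00000000 * 0.55680367 - 10.0000 * 0.98708414 * 0.43041103 = 1.2193


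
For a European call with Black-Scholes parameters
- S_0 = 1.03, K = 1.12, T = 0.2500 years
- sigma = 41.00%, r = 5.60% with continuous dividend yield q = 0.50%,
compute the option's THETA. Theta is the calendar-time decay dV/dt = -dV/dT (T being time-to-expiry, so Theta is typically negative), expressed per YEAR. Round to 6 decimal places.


Answer: Theta = -0.181462

Derivation:
d1 = -0.2439384540; d2 = -0.4489384540
phi(d1) = 0.3872473984; exp(-qT) = 0.9987507809; exp(-rT) = 0.9860975443
Theta = -S*exp(-qT)*phi(d1)*sigma/(2*sqrt(T)) - r*K*exp(-rT)*N(d2) + q*S*exp(-qT)*N(d1)
N(d1) = 0.4036392433; N(d2) = 0.3267380276; sqrt(T) = 0.5000000000
Term 1 = -1.0300 * 0.9987507809 * 0.3872473984 * 0.4100 / (2 * 0.5000000000) = -0.1633302858
Term 2 = -0.0560 * 1.1200 * 0.9860975443 * 0.3267380276 = -0.0202081059
Term 3 = 0.0050 * 1.0300 * 0.9987507809 * 0.4036392433 = 0.0020761453
Theta = -0.1633302858 + (-0.0202081059) + (0.0020761453) = -0.181462


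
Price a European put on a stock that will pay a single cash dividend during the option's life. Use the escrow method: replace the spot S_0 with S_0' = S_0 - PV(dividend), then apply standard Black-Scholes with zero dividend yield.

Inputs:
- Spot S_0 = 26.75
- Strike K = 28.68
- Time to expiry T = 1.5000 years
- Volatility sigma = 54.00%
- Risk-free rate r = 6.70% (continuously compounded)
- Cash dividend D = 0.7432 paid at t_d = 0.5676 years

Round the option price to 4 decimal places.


PV(D) = D * exp(-r * t_d) = 0.7432 * 0.96268483 = 0.71546737
S_0' = S_0 - PV(D) = 26.7500 - 0.71546737 = 26.03453263
d1 = (ln(S_0'/K) + (r + sigma^2/2)*T) / (sigma*sqrt(T)) = 0.33631164
d2 = d1 - sigma*sqrt(T) = -0.32505059
exp(-rT) = 0.90438511
N(-d1) = 0.36831793; N(-d2) = 0.62742861
P = K * exp(-rT) * N(-d2) - S_0' * N(-d1) = 28.6800 * 0.90438511 * 0.62742861 - 26.03453263 * 0.36831793 = 6.6851

Answer: Price = 6.6851


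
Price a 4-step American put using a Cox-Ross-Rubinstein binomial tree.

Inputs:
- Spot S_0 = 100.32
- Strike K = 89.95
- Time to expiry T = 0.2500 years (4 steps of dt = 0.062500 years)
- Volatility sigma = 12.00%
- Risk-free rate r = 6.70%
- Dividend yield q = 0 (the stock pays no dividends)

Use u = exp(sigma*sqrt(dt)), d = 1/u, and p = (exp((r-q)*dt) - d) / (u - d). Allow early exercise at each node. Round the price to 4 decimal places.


dt = T/N = 0.062500
u = exp(sigma*sqrt(dt)) = 1.030455; d = 1/u = 0.970446
p = (exp((r-q)*dt) - d) / (u - d) = 0.562428
Discount per step: exp(-r*dt) = 0.995821
Stock lattice S(k, i) with i counting down-moves:
  k=0: S(0,0) = 100.3200
  k=1: S(1,0) = 103.3752; S(1,1) = 97.3551
  k=2: S(2,0) = 106.5234; S(2,1) = 100.3200; S(2,2) = 94.4778
  k=3: S(3,0) = 109.7676; S(3,1) = 103.3752; S(3,2) = 97.3551; S(3,3) = 91.6856
  k=4: S(4,0) = 113.1105; S(4,1) = 106.5234; S(4,2) = 100.3200; S(4,3) = 94.4778; S(4,4) = 88.9759
Terminal payoffs V(N, i) = max(K - S_T, 0):
  V(4,0) = 0.000000; V(4,1) = 0.000000; V(4,2) = 0.000000; V(4,3) = 0.000000; V(4,4) = 0.974142
Backward induction: V(k, i) = exp(-r*dt) * [p * V(k+1, i) + (1-p) * V(k+1, i+1)]; then take max(V_cont, immediate exercise) for American.
  V(3,0) = exp(-r*dt) * [p*0.000000 + (1-p)*0.000000] = 0.000000; exercise = 0.000000; V(3,0) = max -> 0.000000
  V(3,1) = exp(-r*dt) * [p*0.000000 + (1-p)*0.000000] = 0.000000; exercise = 0.000000; V(3,1) = max -> 0.000000
  V(3,2) = exp(-r*dt) * [p*0.000000 + (1-p)*0.000000] = 0.000000; exercise = 0.000000; V(3,2) = max -> 0.000000
  V(3,3) = exp(-r*dt) * [p*0.000000 + (1-p)*0.974142] = 0.424476; exercise = 0.000000; V(3,3) = max -> 0.424476
  V(2,0) = exp(-r*dt) * [p*0.000000 + (1-p)*0.000000] = 0.000000; exercise = 0.000000; V(2,0) = max -> 0.000000
  V(2,1) = exp(-r*dt) * [p*0.000000 + (1-p)*0.000000] = 0.000000; exercise = 0.000000; V(2,1) = max -> 0.000000
  V(2,2) = exp(-r*dt) * [p*0.000000 + (1-p)*0.424476] = 0.184963; exercise = 0.000000; V(2,2) = max -> 0.184963
  V(1,0) = exp(-r*dt) * [p*0.000000 + (1-p)*0.000000] = 0.000000; exercise = 0.000000; V(1,0) = max -> 0.000000
  V(1,1) = exp(-r*dt) * [p*0.000000 + (1-p)*0.184963] = 0.080596; exercise = 0.000000; V(1,1) = max -> 0.080596
  V(0,0) = exp(-r*dt) * [p*0.000000 + (1-p)*0.080596] = 0.035119; exercise = 0.000000; V(0,0) = max -> 0.035119

Answer: Price = V(0,0) = 0.0351


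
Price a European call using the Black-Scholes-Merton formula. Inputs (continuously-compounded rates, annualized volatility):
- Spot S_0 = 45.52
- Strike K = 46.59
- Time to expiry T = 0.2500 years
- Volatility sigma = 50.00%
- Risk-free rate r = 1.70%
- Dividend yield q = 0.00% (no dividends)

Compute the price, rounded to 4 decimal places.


d1 = (ln(S/K) + (r - q + 0.5*sigma^2) * T) / (sigma * sqrt(T)) = 0.04906346
d2 = d1 - sigma * sqrt(T) = -0.20093654
exp(-rT) = 0.99575902; exp(-qT) = 1.00000000
C = S_0 * exp(-qT) * N(d1) - K * exp(-rT) * N(d2)
N(d1) = 0.51956564; N(d2) = 0.42037410
C = 45.5200 * 1.00000000 * 0.51956564 - 46.5900 * 0.99575902 * 0.42037410 = 4.1485

Answer: Price = 4.1485


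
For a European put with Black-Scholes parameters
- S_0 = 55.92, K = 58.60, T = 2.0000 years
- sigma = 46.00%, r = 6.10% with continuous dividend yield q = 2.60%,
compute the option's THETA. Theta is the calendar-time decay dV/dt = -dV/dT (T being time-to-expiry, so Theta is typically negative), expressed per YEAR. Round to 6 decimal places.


d1 = 0.3609125296; d2 = -0.2896257091
phi(d1) = 0.3737876363; exp(-qT) = 0.9493288668; exp(-rT) = 0.8851483685
Theta = -S*exp(-qT)*phi(d1)*sigma/(2*sqrt(T)) + r*K*exp(-rT)*N(-d2) - q*S*exp(-qT)*N(-d1)
N(-d1) = 0.3590824184; N(-d2) = 0.6139487017; sqrt(T) = 1.4142135624
Term 1 = -55.9200 * 0.9493288668 * 0.3737876363 * 0.4600 / (2 * 1.4142135624) = -3.2271683384
Term 2 = 0.0610 * 58.6000 * 0.8851483685 * 0.6139487017 = 1.9425652234
Term 3 = -0.0260 * 55.9200 * 0.9493288668 * 0.3590824184 = -0.4956228710
Theta = -3.2271683384 + (1.9425652234) + (-0.4956228710) = -1.780226

Answer: Theta = -1.780226


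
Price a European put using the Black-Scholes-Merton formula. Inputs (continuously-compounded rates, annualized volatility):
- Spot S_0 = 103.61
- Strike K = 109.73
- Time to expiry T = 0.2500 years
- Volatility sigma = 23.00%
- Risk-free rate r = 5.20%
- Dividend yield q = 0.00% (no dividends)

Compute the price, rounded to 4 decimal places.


Answer: Price = 7.5671

Derivation:
d1 = (ln(S/K) + (r - q + 0.5*sigma^2) * T) / (sigma * sqrt(T)) = -0.32849089
d2 = d1 - sigma * sqrt(T) = -0.44349089
exp(-rT) = 0.98708414; exp(-qT) = 1.00000000
P = K * exp(-rT) * N(-d2) - S_0 * exp(-qT) * N(-d1)
N(-d1) = 0.62872974; N(-d2) = 0.67129465
P = 109.7300 * 0.98708414 * 0.67129465 - 103.6100 * 1.00000000 * 0.62872974 = 7.5671


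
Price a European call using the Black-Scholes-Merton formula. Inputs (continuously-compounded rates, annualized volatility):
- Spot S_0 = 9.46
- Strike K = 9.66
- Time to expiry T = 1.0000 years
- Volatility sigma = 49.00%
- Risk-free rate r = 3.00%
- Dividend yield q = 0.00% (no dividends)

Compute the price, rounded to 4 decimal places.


d1 = (ln(S/K) + (r - q + 0.5*sigma^2) * T) / (sigma * sqrt(T)) = 0.26352803
d2 = d1 - sigma * sqrt(T) = -0.22647197
exp(-rT) = 0.97044553; exp(-qT) = 1.00000000
C = S_0 * exp(-qT) * N(d1) - K * exp(-rT) * N(d2)
N(d1) = 0.60392819; N(d2) = 0.41041718
C = 9.4600 * 1.00000000 * 0.60392819 - 9.6600 * 0.97044553 * 0.41041718 = 1.8657

Answer: Price = 1.8657


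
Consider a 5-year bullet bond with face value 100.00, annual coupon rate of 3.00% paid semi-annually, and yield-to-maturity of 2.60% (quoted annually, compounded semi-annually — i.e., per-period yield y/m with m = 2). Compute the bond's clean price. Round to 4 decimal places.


Answer: Price = 101.8641

Derivation:
Coupon per period c = face * coupon_rate / m = 1.500000
Periods per year m = 2; per-period yield y/m = 0.013000
Number of cashflows N = 10
Cashflows (t years, CF_t, discount factor 1/(1+y/m)^(m*t), PV):
  t = 0.5000: CF_t = 1.500000, DF = 0.987167, PV = 1.480750
  t = 1.0000: CF_t = 1.500000, DF = 0.974498, PV = 1.461748
  t = 1.5000: CF_t = 1.500000, DF = 0.961992, PV = 1.442989
  t = 2.0000: CF_t = 1.500000, DF = 0.949647, PV = 1.424471
  t = 2.5000: CF_t = 1.500000, DF = 0.937460, PV = 1.406190
  t = 3.0000: CF_t = 1.500000, DF = 0.925429, PV = 1.388144
  t = 3.5000: CF_t = 1.500000, DF = 0.913553, PV = 1.370330
  t = 4.0000: CF_t = 1.500000, DF = 0.901829, PV = 1.352744
  t = 4.5000: CF_t = 1.500000, DF = 0.890256, PV = 1.335384
  t = 5.0000: CF_t = 101.500000, DF = 0.878831, PV = 89.201383
Price P = sum_t PV_t = 101.864133


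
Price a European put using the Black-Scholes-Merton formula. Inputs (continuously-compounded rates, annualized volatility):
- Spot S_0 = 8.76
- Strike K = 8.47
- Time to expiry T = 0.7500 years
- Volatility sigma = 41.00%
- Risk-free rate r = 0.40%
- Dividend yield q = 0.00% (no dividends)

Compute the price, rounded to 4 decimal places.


d1 = (ln(S/K) + (r - q + 0.5*sigma^2) * T) / (sigma * sqrt(T)) = 0.28079753
d2 = d1 - sigma * sqrt(T) = -0.07427288
exp(-rT) = 0.99700450; exp(-qT) = 1.00000000
P = K * exp(-rT) * N(-d2) - S_0 * exp(-qT) * N(-d1)
N(-d1) = 0.38943285; N(-d2) = 0.52960337
P = 8.4700 * 0.99700450 * 0.52960337 - 8.7600 * 1.00000000 * 0.38943285 = 1.0609

Answer: Price = 1.0609


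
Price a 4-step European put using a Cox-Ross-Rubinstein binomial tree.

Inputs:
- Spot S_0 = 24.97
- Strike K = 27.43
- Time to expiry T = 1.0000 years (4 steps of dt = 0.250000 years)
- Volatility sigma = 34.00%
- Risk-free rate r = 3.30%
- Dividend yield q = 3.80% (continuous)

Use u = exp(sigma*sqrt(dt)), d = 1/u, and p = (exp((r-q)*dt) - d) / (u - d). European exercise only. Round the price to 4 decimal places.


Answer: Price = V(0,0) = 4.9113

Derivation:
dt = T/N = 0.250000
u = exp(sigma*sqrt(dt)) = 1.185305; d = 1/u = 0.843665
p = (exp((r-q)*dt) - d) / (u - d) = 0.453946
Discount per step: exp(-r*dt) = 0.991784
Stock lattice S(k, i) with i counting down-moves:
  k=0: S(0,0) = 24.9700
  k=1: S(1,0) = 29.5971; S(1,1) = 21.0663
  k=2: S(2,0) = 35.0815; S(2,1) = 24.9700; S(2,2) = 17.7729
  k=3: S(3,0) = 41.5823; S(3,1) = 29.5971; S(3,2) = 21.0663; S(3,3) = 14.9944
  k=4: S(4,0) = 49.2877; S(4,1) = 35.0815; S(4,2) = 24.9700; S(4,3) = 17.7729; S(4,4) = 12.6502
Terminal payoffs V(N, i) = max(K - S_T, 0):
  V(4,0) = 0.000000; V(4,1) = 0.000000; V(4,2) = 2.460000; V(4,3) = 9.657095; V(4,4) = 14.779774
Backward induction: V(k, i) = exp(-r*dt) * [p * V(k+1, i) + (1-p) * V(k+1, i+1)].
  V(3,0) = exp(-r*dt) * [p*0.000000 + (1-p)*0.000000] = 0.000000
  V(3,1) = exp(-r*dt) * [p*0.000000 + (1-p)*2.460000] = 1.332257
  V(3,2) = exp(-r*dt) * [p*2.460000 + (1-p)*9.657095] = 6.337505
  V(3,3) = exp(-r*dt) * [p*9.657095 + (1-p)*14.779774] = 12.352031
  V(2,0) = exp(-r*dt) * [p*0.000000 + (1-p)*1.332257] = 0.721508
  V(2,1) = exp(-r*dt) * [p*1.332257 + (1-p)*6.337505] = 4.031994
  V(2,2) = exp(-r*dt) * [p*6.337505 + (1-p)*12.352031] = 9.542711
  V(1,0) = exp(-r*dt) * [p*0.721508 + (1-p)*4.031994] = 2.508433
  V(1,1) = exp(-r*dt) * [p*4.031994 + (1-p)*9.542711] = 6.983295
  V(0,0) = exp(-r*dt) * [p*2.508433 + (1-p)*6.983295] = 4.911266


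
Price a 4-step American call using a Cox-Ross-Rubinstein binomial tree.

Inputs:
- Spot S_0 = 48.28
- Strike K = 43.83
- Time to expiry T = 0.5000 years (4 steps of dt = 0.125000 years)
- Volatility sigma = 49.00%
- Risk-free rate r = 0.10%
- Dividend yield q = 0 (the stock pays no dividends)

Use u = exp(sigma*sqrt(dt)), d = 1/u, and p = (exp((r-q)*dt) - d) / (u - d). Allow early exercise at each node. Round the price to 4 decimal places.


dt = T/N = 0.125000
u = exp(sigma*sqrt(dt)) = 1.189153; d = 1/u = 0.840935
p = (exp((r-q)*dt) - d) / (u - d) = 0.457157
Discount per step: exp(-r*dt) = 0.999875
Stock lattice S(k, i) with i counting down-moves:
  k=0: S(0,0) = 48.2800
  k=1: S(1,0) = 57.4123; S(1,1) = 40.6003
  k=2: S(2,0) = 68.2720; S(2,1) = 48.2800; S(2,2) = 34.1422
  k=3: S(3,0) = 81.1858; S(3,1) = 57.4123; S(3,2) = 40.6003; S(3,3) = 28.7114
  k=4: S(4,0) = 96.5424; S(4,1) = 68.2720; S(4,2) = 48.2800; S(4,3) = 34.1422; S(4,4) = 24.1444
Terminal payoffs V(N, i) = max(S_T - K, 0):
  V(4,0) = 52.712376; V(4,1) = 24.441999; V(4,2) = 4.450000; V(4,3) = 0.000000; V(4,4) = 0.000000
Backward induction: V(k, i) = exp(-r*dt) * [p * V(k+1, i) + (1-p) * V(k+1, i+1)]; then take max(V_cont, immediate exercise) for American.
  V(3,0) = exp(-r*dt) * [p*52.712376 + (1-p)*24.441999] = 37.361321; exercise = 37.355843; V(3,0) = max -> 37.361321
  V(3,1) = exp(-r*dt) * [p*24.441999 + (1-p)*4.450000] = 13.587778; exercise = 13.582300; V(3,1) = max -> 13.587778
  V(3,2) = exp(-r*dt) * [p*4.450000 + (1-p)*0.000000] = 2.034093; exercise = 0.000000; V(3,2) = max -> 2.034093
  V(3,3) = exp(-r*dt) * [p*0.000000 + (1-p)*0.000000] = 0.000000; exercise = 0.000000; V(3,3) = max -> 0.000000
  V(2,0) = exp(-r*dt) * [p*37.361321 + (1-p)*13.587778] = 24.452956; exercise = 24.441999; V(2,0) = max -> 24.452956
  V(2,1) = exp(-r*dt) * [p*13.587778 + (1-p)*2.034093] = 7.315023; exercise = 4.450000; V(2,1) = max -> 7.315023
  V(2,2) = exp(-r*dt) * [p*2.034093 + (1-p)*0.000000] = 0.929783; exercise = 0.000000; V(2,2) = max -> 0.929783
  V(1,0) = exp(-r*dt) * [p*24.452956 + (1-p)*7.315023] = 15.147850; exercise = 13.582300; V(1,0) = max -> 15.147850
  V(1,1) = exp(-r*dt) * [p*7.315023 + (1-p)*0.929783] = 3.848357; exercise = 0.000000; V(1,1) = max -> 3.848357
  V(0,0) = exp(-r*dt) * [p*15.147850 + (1-p)*3.848357] = 9.012869; exercise = 4.450000; V(0,0) = max -> 9.012869

Answer: Price = V(0,0) = 9.0129


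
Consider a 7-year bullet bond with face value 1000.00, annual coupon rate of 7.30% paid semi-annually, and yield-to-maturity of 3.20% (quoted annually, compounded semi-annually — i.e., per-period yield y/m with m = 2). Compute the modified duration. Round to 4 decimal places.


Coupon per period c = face * coupon_rate / m = 36.500000
Periods per year m = 2; per-period yield y/m = 0.016000
Number of cashflows N = 14
Cashflows (t years, CF_t, discount factor 1/(1+y/m)^(m*t), PV):
  t = 0.5000: CF_t = 36.500000, DF = 0.984252, PV = 35.925197
  t = 1.0000: CF_t = 36.500000, DF = 0.968752, PV = 35.359446
  t = 1.5000: CF_t = 36.500000, DF = 0.953496, PV = 34.802604
  t = 2.0000: CF_t = 36.500000, DF = 0.938480, PV = 34.254532
  t = 2.5000: CF_t = 36.500000, DF = 0.923701, PV = 33.715090
  t = 3.0000: CF_t = 36.500000, DF = 0.909155, PV = 33.184144
  t = 3.5000: CF_t = 36.500000, DF = 0.894837, PV = 32.661559
  t = 4.0000: CF_t = 36.500000, DF = 0.880745, PV = 32.147204
  t = 4.5000: CF_t = 36.500000, DF = 0.866875, PV = 31.640948
  t = 5.0000: CF_t = 36.500000, DF = 0.853224, PV = 31.142666
  t = 5.5000: CF_t = 36.500000, DF = 0.839787, PV = 30.652230
  t = 6.0000: CF_t = 36.500000, DF = 0.826562, PV = 30.169518
  t = 6.5000: CF_t = 36.500000, DF = 0.813545, PV = 29.694407
  t = 7.0000: CF_t = 1036.500000, DF = 0.800734, PV = 829.960446
Price P = sum_t PV_t = 1255.309990
First compute Macaulay numerator sum_t t * PV_t:
  t * PV_t at t = 0.5000: 17.962598
  t * PV_t at t = 1.0000: 35.359446
  t * PV_t at t = 1.5000: 52.203906
  t * PV_t at t = 2.0000: 68.509063
  t * PV_t at t = 2.5000: 84.287725
  t * PV_t at t = 3.0000: 99.552431
  t * PV_t at t = 3.5000: 114.315456
  t * PV_t at t = 4.0000: 128.588814
  t * PV_t at t = 4.5000: 142.384268
  t * PV_t at t = 5.0000: 155.713329
  t * PV_t at t = 5.5000: 168.587266
  t * PV_t at t = 6.0000: 181.017107
  t * PV_t at t = 6.5000: 193.013647
  t * PV_t at t = 7.0000: 5809.723119
Macaulay duration D = 7251.218176 / 1255.309990 = 5.776436
Modified duration = D / (1 + y/m) = 5.776436 / (1 + 0.016000) = 5.685469

Answer: Modified duration = 5.6855


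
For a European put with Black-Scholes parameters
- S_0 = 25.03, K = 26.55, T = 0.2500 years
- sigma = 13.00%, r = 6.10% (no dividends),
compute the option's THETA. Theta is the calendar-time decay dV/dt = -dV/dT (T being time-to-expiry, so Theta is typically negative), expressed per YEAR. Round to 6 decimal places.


Answer: Theta = 0.153722

Derivation:
d1 = -0.6398791115; d2 = -0.7048791115
phi(d1) = 0.3250874123; exp(-qT) = 1.0000000000; exp(-rT) = 0.9848656924
Theta = -S*exp(-qT)*phi(d1)*sigma/(2*sqrt(T)) + r*K*exp(-rT)*N(-d2) - q*S*exp(-qT)*N(-d1)
N(-d1) = 0.7388744025; N(-d2) = 0.7595572647; sqrt(T) = 0.5000000000
Term 1 = -25.0300 * 1.0000000000 * 0.3250874123 * 0.1300 / (2 * 0.5000000000) = -1.0578019309
Term 2 = 0.0610 * 26.5500 * 0.9848656924 * 0.7595572647 = 1.2115236362
Term 3 = 0 (no dividend yield, q = 0)
Theta = -1.0578019309 + (1.2115236362) + (0.0000000000) = 0.153722


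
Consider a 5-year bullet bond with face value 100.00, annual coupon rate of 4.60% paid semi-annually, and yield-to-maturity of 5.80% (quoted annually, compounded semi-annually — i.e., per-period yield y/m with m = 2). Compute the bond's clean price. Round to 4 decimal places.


Coupon per period c = face * coupon_rate / m = 2.300000
Periods per year m = 2; per-period yield y/m = 0.029000
Number of cashflows N = 10
Cashflows (t years, CF_t, discount factor 1/(1+y/m)^(m*t), PV):
  t = 0.5000: CF_t = 2.300000, DF = 0.971817, PV = 2.235180
  t = 1.0000: CF_t = 2.300000, DF = 0.944429, PV = 2.172186
  t = 1.5000: CF_t = 2.300000, DF = 0.917812, PV = 2.110968
  t = 2.0000: CF_t = 2.300000, DF = 0.891946, PV = 2.051476
  t = 2.5000: CF_t = 2.300000, DF = 0.866808, PV = 1.993659
  t = 3.0000: CF_t = 2.300000, DF = 0.842379, PV = 1.937473
  t = 3.5000: CF_t = 2.300000, DF = 0.818639, PV = 1.882869
  t = 4.0000: CF_t = 2.300000, DF = 0.795567, PV = 1.829805
  t = 4.5000: CF_t = 2.300000, DF = 0.773146, PV = 1.778236
  t = 5.0000: CF_t = 102.300000, DF = 0.751357, PV = 76.863806
Price P = sum_t PV_t = 94.855659

Answer: Price = 94.8557


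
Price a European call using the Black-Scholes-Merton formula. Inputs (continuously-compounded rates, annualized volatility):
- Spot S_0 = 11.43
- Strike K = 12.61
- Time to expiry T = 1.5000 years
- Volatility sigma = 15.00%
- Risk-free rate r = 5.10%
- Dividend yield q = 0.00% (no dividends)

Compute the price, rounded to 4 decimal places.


Answer: Price = 0.7260

Derivation:
d1 = (ln(S/K) + (r - q + 0.5*sigma^2) * T) / (sigma * sqrt(T)) = -0.02652891
d2 = d1 - sigma * sqrt(T) = -0.21024064
exp(-rT) = 0.92635291; exp(-qT) = 1.00000000
C = S_0 * exp(-qT) * N(d1) - K * exp(-rT) * N(d2)
N(d1) = 0.48941774; N(d2) = 0.41673993
C = 11.4300 * 1.00000000 * 0.48941774 - 12.6100 * 0.92635291 * 0.41673993 = 0.7260


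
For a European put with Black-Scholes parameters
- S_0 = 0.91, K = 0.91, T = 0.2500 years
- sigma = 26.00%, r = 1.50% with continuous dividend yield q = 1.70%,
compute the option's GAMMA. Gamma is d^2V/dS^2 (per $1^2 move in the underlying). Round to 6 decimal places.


Answer: Gamma = 3.351718

Derivation:
d1 = 0.0611538462; d2 = -0.0688461538
phi(d1) = 0.3981969967; exp(-qT) = 0.9957590185; exp(-rT) = 0.9962570225
Gamma = exp(-qT) * phi(d1) / (S * sigma * sqrt(T)) = 0.9957590185 * 0.3981969967 / (0.9100 * 0.2600 * 0.5000000000) = 3.351718


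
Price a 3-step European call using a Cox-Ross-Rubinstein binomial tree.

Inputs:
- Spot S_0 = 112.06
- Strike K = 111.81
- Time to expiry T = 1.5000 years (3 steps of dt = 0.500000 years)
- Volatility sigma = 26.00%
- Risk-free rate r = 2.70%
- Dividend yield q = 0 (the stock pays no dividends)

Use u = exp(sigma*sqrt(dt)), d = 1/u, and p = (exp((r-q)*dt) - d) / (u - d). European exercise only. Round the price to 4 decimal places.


dt = T/N = 0.500000
u = exp(sigma*sqrt(dt)) = 1.201833; d = 1/u = 0.832062
p = (exp((r-q)*dt) - d) / (u - d) = 0.490924
Discount per step: exp(-r*dt) = 0.986591
Stock lattice S(k, i) with i counting down-moves:
  k=0: S(0,0) = 112.0600
  k=1: S(1,0) = 134.6774; S(1,1) = 93.2409
  k=2: S(2,0) = 161.8597; S(2,1) = 112.0600; S(2,2) = 77.5823
  k=3: S(3,0) = 194.5283; S(3,1) = 134.6774; S(3,2) = 93.2409; S(3,3) = 64.5533
Terminal payoffs V(N, i) = max(S_T - K, 0):
  V(3,0) = 82.718315; V(3,1) = 22.867389; V(3,2) = 0.000000; V(3,3) = 0.000000
Backward induction: V(k, i) = exp(-r*dt) * [p * V(k+1, i) + (1-p) * V(k+1, i+1)].
  V(2,0) = exp(-r*dt) * [p*82.718315 + (1-p)*22.867389] = 51.549001
  V(2,1) = exp(-r*dt) * [p*22.867389 + (1-p)*0.000000] = 11.075610
  V(2,2) = exp(-r*dt) * [p*0.000000 + (1-p)*0.000000] = 0.000000
  V(1,0) = exp(-r*dt) * [p*51.549001 + (1-p)*11.075610] = 30.530010
  V(1,1) = exp(-r*dt) * [p*11.075610 + (1-p)*0.000000] = 5.364370
  V(0,0) = exp(-r*dt) * [p*30.530010 + (1-p)*5.364370] = 17.481185

Answer: Price = V(0,0) = 17.4812


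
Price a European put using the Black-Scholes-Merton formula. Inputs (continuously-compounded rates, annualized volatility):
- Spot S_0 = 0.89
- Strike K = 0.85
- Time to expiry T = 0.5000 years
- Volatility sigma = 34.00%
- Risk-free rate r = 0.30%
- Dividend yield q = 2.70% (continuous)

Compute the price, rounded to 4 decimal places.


Answer: Price = 0.0688

Derivation:
d1 = (ln(S/K) + (r - q + 0.5*sigma^2) * T) / (sigma * sqrt(T)) = 0.26156759
d2 = d1 - sigma * sqrt(T) = 0.02115128
exp(-rT) = 0.99850112; exp(-qT) = 0.98659072
P = K * exp(-rT) * N(-d2) - S_0 * exp(-qT) * N(-d1)
N(-d1) = 0.39682742; N(-d2) = 0.49156249
P = 0.8500 * 0.99850112 * 0.49156249 - 0.8900 * 0.98659072 * 0.39682742 = 0.0688


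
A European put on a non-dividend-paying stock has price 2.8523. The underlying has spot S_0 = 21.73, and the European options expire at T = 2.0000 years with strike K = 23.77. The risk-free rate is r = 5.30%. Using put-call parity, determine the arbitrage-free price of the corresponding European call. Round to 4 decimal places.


Answer: Call price = 3.2030

Derivation:
Put-call parity: C - P = S_0 * exp(-qT) - K * exp(-rT).
S_0 * exp(-qT) = 21.7300 * 1.00000000 = 21.73000000
K * exp(-rT) = 23.7700 * 0.89942465 = 21.37932388
C = P + S*exp(-qT) - K*exp(-rT)
C = 2.8523 + 21.73000000 - 21.37932388 = 3.2030


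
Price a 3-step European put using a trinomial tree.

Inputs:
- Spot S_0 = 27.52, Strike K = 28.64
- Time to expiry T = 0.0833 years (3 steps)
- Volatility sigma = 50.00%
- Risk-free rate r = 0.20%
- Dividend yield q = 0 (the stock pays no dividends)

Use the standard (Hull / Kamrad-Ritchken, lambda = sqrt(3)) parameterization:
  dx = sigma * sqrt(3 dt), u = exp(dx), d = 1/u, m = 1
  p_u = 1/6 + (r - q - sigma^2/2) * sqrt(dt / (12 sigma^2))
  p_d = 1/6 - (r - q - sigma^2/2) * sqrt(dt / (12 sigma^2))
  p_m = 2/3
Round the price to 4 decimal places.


dt = T/N = 0.027767; dx = sigma*sqrt(3*dt) = 0.144309
u = exp(dx) = 1.155241; d = 1/u = 0.865620
p_u = 0.154833, p_m = 0.666667, p_d = 0.178500
Discount per step: exp(-r*dt) = 0.999944
Stock lattice S(k, j) with j the centered position index:
  k=0: S(0,+0) = 27.5200
  k=1: S(1,-1) = 23.8219; S(1,+0) = 27.5200; S(1,+1) = 31.7922
  k=2: S(2,-2) = 20.6207; S(2,-1) = 23.8219; S(2,+0) = 27.5200; S(2,+1) = 31.7922; S(2,+2) = 36.7277
  k=3: S(3,-3) = 17.8497; S(3,-2) = 20.6207; S(3,-1) = 23.8219; S(3,+0) = 27.5200; S(3,+1) = 31.7922; S(3,+2) = 36.7277; S(3,+3) = 42.4293
Terminal payoffs V(N, j) = max(K - S_T, 0):
  V(3,-3) = 10.790296; V(3,-2) = 8.019296; V(3,-1) = 4.818124; V(3,+0) = 1.120000; V(3,+1) = 0.000000; V(3,+2) = 0.000000; V(3,+3) = 0.000000
Backward induction: V(k, j) = exp(-r*dt) * [p_u * V(k+1, j+1) + p_m * V(k+1, j) + p_d * V(k+1, j-1)]
  V(2,-2) = exp(-r*dt) * [p_u*4.818124 + p_m*8.019296 + p_d*10.790296] = 8.017826
  V(2,-1) = exp(-r*dt) * [p_u*1.120000 + p_m*4.818124 + p_d*8.019296] = 4.816673
  V(2,+0) = exp(-r*dt) * [p_u*0.000000 + p_m*1.120000 + p_d*4.818124] = 1.606612
  V(2,+1) = exp(-r*dt) * [p_u*0.000000 + p_m*0.000000 + p_d*1.120000] = 0.199909
  V(2,+2) = exp(-r*dt) * [p_u*0.000000 + p_m*0.000000 + p_d*0.000000] = 0.000000
  V(1,-1) = exp(-r*dt) * [p_u*1.606612 + p_m*4.816673 + p_d*8.017826] = 4.890783
  V(1,+0) = exp(-r*dt) * [p_u*0.199909 + p_m*1.606612 + p_d*4.816673] = 1.961695
  V(1,+1) = exp(-r*dt) * [p_u*0.000000 + p_m*0.199909 + p_d*1.606612] = 0.420030
  V(0,+0) = exp(-r*dt) * [p_u*0.420030 + p_m*1.961695 + p_d*4.890783] = 2.245711

Answer: Price = V(0,0) = 2.2457


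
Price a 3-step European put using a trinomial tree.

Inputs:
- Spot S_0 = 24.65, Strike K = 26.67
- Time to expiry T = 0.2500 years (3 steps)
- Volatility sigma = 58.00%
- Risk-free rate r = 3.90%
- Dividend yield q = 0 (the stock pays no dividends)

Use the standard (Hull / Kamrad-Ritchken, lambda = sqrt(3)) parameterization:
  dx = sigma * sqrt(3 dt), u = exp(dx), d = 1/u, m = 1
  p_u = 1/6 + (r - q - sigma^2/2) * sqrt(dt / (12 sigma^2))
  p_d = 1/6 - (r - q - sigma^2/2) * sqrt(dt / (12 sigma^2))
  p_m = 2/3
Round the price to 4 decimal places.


dt = T/N = 0.083333; dx = sigma*sqrt(3*dt) = 0.290000
u = exp(dx) = 1.336427; d = 1/u = 0.748264
p_u = 0.148103, p_m = 0.666667, p_d = 0.185230
Discount per step: exp(-r*dt) = 0.996755
Stock lattice S(k, j) with j the centered position index:
  k=0: S(0,+0) = 24.6500
  k=1: S(1,-1) = 18.4447; S(1,+0) = 24.6500; S(1,+1) = 32.9429
  k=2: S(2,-2) = 13.8015; S(2,-1) = 18.4447; S(2,+0) = 24.6500; S(2,+1) = 32.9429; S(2,+2) = 44.0258
  k=3: S(3,-3) = 10.3272; S(3,-2) = 13.8015; S(3,-1) = 18.4447; S(3,+0) = 24.6500; S(3,+1) = 32.9429; S(3,+2) = 44.0258; S(3,+3) = 58.8374
Terminal payoffs V(N, j) = max(K - S_T, 0):
  V(3,-3) = 16.342844; V(3,-2) = 12.868505; V(3,-1) = 8.225303; V(3,+0) = 2.020000; V(3,+1) = 0.000000; V(3,+2) = 0.000000; V(3,+3) = 0.000000
Backward induction: V(k, j) = exp(-r*dt) * [p_u * V(k+1, j+1) + p_m * V(k+1, j) + p_d * V(k+1, j-1)]
  V(2,-2) = exp(-r*dt) * [p_u*8.225303 + p_m*12.868505 + p_d*16.342844] = 12.782771
  V(2,-1) = exp(-r*dt) * [p_u*2.020000 + p_m*8.225303 + p_d*12.868505] = 8.139839
  V(2,+0) = exp(-r*dt) * [p_u*0.000000 + p_m*2.020000 + p_d*8.225303] = 2.860925
  V(2,+1) = exp(-r*dt) * [p_u*0.000000 + p_m*0.000000 + p_d*2.020000] = 0.372950
  V(2,+2) = exp(-r*dt) * [p_u*0.000000 + p_m*0.000000 + p_d*0.000000] = 0.000000
  V(1,-1) = exp(-r*dt) * [p_u*2.860925 + p_m*8.139839 + p_d*12.782771] = 8.191358
  V(1,+0) = exp(-r*dt) * [p_u*0.372950 + p_m*2.860925 + p_d*8.139839] = 3.459000
  V(1,+1) = exp(-r*dt) * [p_u*0.000000 + p_m*0.372950 + p_d*2.860925] = 0.776036
  V(0,+0) = exp(-r*dt) * [p_u*0.776036 + p_m*3.459000 + p_d*8.191358] = 3.925440

Answer: Price = V(0,0) = 3.9254


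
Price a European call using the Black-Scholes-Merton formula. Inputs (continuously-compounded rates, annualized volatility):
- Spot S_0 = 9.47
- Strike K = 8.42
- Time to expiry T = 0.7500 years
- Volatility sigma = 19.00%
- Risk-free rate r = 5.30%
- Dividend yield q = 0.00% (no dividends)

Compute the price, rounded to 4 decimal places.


d1 = (ln(S/K) + (r - q + 0.5*sigma^2) * T) / (sigma * sqrt(T)) = 1.03805499
d2 = d1 - sigma * sqrt(T) = 0.87351017
exp(-rT) = 0.96102967; exp(-qT) = 1.00000000
C = S_0 * exp(-qT) * N(d1) - K * exp(-rT) * N(d2)
N(d1) = 0.85037777; N(d2) = 0.80880747
C = 9.4700 * 1.00000000 * 0.85037777 - 8.4200 * 0.96102967 * 0.80880747 = 1.5083

Answer: Price = 1.5083


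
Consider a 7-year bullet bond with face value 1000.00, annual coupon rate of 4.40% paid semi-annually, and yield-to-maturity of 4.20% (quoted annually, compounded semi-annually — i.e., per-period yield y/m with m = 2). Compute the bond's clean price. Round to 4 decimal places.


Answer: Price = 1012.0215

Derivation:
Coupon per period c = face * coupon_rate / m = 22.000000
Periods per year m = 2; per-period yield y/m = 0.021000
Number of cashflows N = 14
Cashflows (t years, CF_t, discount factor 1/(1+y/m)^(m*t), PV):
  t = 0.5000: CF_t = 22.000000, DF = 0.979432, PV = 21.547502
  t = 1.0000: CF_t = 22.000000, DF = 0.959287, PV = 21.104312
  t = 1.5000: CF_t = 22.000000, DF = 0.939556, PV = 20.670237
  t = 2.0000: CF_t = 22.000000, DF = 0.920231, PV = 20.245090
  t = 2.5000: CF_t = 22.000000, DF = 0.901304, PV = 19.828688
  t = 3.0000: CF_t = 22.000000, DF = 0.882766, PV = 19.420850
  t = 3.5000: CF_t = 22.000000, DF = 0.864609, PV = 19.021400
  t = 4.0000: CF_t = 22.000000, DF = 0.846826, PV = 18.630167
  t = 4.5000: CF_t = 22.000000, DF = 0.829408, PV = 18.246980
  t = 5.0000: CF_t = 22.000000, DF = 0.812349, PV = 17.871675
  t = 5.5000: CF_t = 22.000000, DF = 0.795640, PV = 17.504089
  t = 6.0000: CF_t = 22.000000, DF = 0.779276, PV = 17.144064
  t = 6.5000: CF_t = 22.000000, DF = 0.763247, PV = 16.791444
  t = 7.0000: CF_t = 1022.000000, DF = 0.747549, PV = 763.994983
Price P = sum_t PV_t = 1012.021481


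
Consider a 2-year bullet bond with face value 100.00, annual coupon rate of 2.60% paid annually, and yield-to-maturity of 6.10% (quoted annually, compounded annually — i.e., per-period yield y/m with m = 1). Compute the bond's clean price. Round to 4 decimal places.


Answer: Price = 93.5921

Derivation:
Coupon per period c = face * coupon_rate / m = 2.600000
Periods per year m = 1; per-period yield y/m = 0.061000
Number of cashflows N = 2
Cashflows (t years, CF_t, discount factor 1/(1+y/m)^(m*t), PV):
  t = 1.0000: CF_t = 2.600000, DF = 0.942507, PV = 2.450518
  t = 2.0000: CF_t = 102.600000, DF = 0.888320, PV = 91.141588
Price P = sum_t PV_t = 93.592107


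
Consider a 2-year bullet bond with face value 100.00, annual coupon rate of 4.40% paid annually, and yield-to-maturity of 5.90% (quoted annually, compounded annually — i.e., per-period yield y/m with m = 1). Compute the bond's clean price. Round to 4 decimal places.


Answer: Price = 97.2461

Derivation:
Coupon per period c = face * coupon_rate / m = 4.400000
Periods per year m = 1; per-period yield y/m = 0.059000
Number of cashflows N = 2
Cashflows (t years, CF_t, discount factor 1/(1+y/m)^(m*t), PV):
  t = 1.0000: CF_t = 4.400000, DF = 0.944287, PV = 4.154863
  t = 2.0000: CF_t = 104.400000, DF = 0.891678, PV = 93.091189
Price P = sum_t PV_t = 97.246052


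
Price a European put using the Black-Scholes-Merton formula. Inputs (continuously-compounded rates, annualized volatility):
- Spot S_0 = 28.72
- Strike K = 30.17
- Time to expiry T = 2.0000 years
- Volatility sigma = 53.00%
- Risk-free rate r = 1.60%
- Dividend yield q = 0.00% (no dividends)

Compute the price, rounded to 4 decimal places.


d1 = (ln(S/K) + (r - q + 0.5*sigma^2) * T) / (sigma * sqrt(T)) = 0.35174652
d2 = d1 - sigma * sqrt(T) = -0.39778667
exp(-rT) = 0.96850658; exp(-qT) = 1.00000000
P = K * exp(-rT) * N(-d2) - S_0 * exp(-qT) * N(-d1)
N(-d1) = 0.36251418; N(-d2) = 0.65460628
P = 30.1700 * 0.96850658 * 0.65460628 - 28.7200 * 1.00000000 * 0.36251418 = 8.7161

Answer: Price = 8.7161


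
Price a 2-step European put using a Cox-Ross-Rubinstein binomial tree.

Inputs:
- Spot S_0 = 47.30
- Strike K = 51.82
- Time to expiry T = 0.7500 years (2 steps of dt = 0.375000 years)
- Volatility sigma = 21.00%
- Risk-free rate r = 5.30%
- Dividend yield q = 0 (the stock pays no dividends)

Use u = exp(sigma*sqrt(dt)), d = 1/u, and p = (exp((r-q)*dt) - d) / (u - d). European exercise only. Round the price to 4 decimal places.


Answer: Price = V(0,0) = 5.1775

Derivation:
dt = T/N = 0.375000
u = exp(sigma*sqrt(dt)) = 1.137233; d = 1/u = 0.879327
p = (exp((r-q)*dt) - d) / (u - d) = 0.545729
Discount per step: exp(-r*dt) = 0.980321
Stock lattice S(k, i) with i counting down-moves:
  k=0: S(0,0) = 47.3000
  k=1: S(1,0) = 53.7911; S(1,1) = 41.5922
  k=2: S(2,0) = 61.1730; S(2,1) = 47.3000; S(2,2) = 36.5731
Terminal payoffs V(N, i) = max(K - S_T, 0):
  V(2,0) = 0.000000; V(2,1) = 4.520000; V(2,2) = 15.246868
Backward induction: V(k, i) = exp(-r*dt) * [p * V(k+1, i) + (1-p) * V(k+1, i+1)].
  V(1,0) = exp(-r*dt) * [p*0.000000 + (1-p)*4.520000] = 2.012900
  V(1,1) = exp(-r*dt) * [p*4.520000 + (1-p)*15.246868] = 9.208068
  V(0,0) = exp(-r*dt) * [p*2.012900 + (1-p)*9.208068] = 5.177527
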